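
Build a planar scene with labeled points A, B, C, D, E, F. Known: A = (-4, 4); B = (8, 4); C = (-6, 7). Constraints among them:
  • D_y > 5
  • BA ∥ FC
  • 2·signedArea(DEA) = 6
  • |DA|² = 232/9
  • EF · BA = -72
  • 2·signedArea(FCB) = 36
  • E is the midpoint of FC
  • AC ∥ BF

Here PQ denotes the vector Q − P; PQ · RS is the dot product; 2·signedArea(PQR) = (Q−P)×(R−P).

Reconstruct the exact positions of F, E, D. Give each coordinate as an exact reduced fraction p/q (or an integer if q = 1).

D = (2/3, 6)
E = (0, 7)
F = (6, 7)

1. F_x = 6  [BA ∥ FC ∩ AC ∥ BF]
2. F_y = 7  [BA ∥ FC ∩ AC ∥ BF]
   → F = (6, 7)
3. E_x = 0  [E is the midpoint of FC]
4. E_y = 7  [E is the midpoint of FC]
   → E = (0, 7)
5. D_x = 2/3  [line 3·x + -4·y + 22 = 0 ∩ |DA|² = 232/9]
6. D_y = 6  [line 3·x + -4·y + 22 = 0 ∩ |DA|² = 232/9]
   → D = (2/3, 6)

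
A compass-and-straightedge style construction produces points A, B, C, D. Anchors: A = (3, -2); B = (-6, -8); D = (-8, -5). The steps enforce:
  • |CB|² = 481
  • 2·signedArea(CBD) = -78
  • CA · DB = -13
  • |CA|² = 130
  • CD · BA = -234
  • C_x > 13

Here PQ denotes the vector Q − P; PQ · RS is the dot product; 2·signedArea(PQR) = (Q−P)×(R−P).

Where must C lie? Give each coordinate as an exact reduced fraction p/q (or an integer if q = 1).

C = (14, 1)

1. C_x = 14  [CA · DB = -13 ∩ CD · BA = -234]
2. C_y = 1  [CA · DB = -13 ∩ CD · BA = -234]
   → C = (14, 1)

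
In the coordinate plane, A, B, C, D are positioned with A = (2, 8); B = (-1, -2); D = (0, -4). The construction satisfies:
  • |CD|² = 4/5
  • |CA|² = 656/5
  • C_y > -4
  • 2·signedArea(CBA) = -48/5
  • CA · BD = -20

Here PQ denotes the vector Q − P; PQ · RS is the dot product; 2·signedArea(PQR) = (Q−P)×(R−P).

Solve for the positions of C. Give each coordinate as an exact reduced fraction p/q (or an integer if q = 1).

C = (-2/5, -16/5)

1. C_x = -2/5  [2·signedArea(CBA) = -48/5 ∩ CA · BD = -20]
2. C_y = -16/5  [2·signedArea(CBA) = -48/5 ∩ CA · BD = -20]
   → C = (-2/5, -16/5)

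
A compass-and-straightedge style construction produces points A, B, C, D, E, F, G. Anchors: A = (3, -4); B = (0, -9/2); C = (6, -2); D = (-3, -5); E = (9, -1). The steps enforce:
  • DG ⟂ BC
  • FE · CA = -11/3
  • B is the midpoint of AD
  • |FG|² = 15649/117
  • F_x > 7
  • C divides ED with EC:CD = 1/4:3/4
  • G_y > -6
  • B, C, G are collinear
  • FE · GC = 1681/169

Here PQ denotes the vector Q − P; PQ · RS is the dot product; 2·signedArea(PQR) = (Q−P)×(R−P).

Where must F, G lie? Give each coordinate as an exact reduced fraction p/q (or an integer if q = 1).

1. G_x = -462/169  [B, C, G are collinear ∩ DG ⟂ BC]
2. G_y = -953/169  [B, C, G are collinear ∩ DG ⟂ BC]
   → G = (-462/169, -953/169)
3. F_x = 8  [FE · CA = -11/3 ∩ FE · GC = 1681/169]
4. F_y = -4/3  [FE · CA = -11/3 ∩ FE · GC = 1681/169]
   → F = (8, -4/3)

F = (8, -4/3)
G = (-462/169, -953/169)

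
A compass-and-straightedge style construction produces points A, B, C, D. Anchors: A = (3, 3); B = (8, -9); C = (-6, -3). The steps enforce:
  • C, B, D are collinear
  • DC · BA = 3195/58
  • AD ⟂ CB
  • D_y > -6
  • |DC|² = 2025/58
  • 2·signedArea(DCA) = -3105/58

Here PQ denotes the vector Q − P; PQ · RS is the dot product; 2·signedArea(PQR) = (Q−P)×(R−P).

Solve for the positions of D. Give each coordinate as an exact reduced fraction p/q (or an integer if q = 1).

D = (-33/58, -309/58)

1. D_x = -33/58  [C, B, D are collinear ∩ AD ⟂ CB]
2. D_y = -309/58  [C, B, D are collinear ∩ AD ⟂ CB]
   → D = (-33/58, -309/58)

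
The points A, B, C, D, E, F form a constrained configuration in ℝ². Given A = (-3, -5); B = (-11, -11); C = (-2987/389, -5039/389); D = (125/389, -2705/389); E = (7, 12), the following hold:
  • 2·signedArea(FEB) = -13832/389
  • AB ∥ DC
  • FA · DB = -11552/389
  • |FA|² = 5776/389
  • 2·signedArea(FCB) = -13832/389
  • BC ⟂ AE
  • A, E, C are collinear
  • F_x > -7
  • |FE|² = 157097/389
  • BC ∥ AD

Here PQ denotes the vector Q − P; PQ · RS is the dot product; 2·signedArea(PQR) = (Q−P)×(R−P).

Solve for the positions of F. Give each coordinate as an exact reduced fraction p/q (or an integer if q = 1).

F = (-2459/389, -1185/389)

1. F_x = -2459/389  [2·signedArea(FEB) = -13832/389 ∩ FA · DB = -11552/389]
2. F_y = -1185/389  [2·signedArea(FEB) = -13832/389 ∩ FA · DB = -11552/389]
   → F = (-2459/389, -1185/389)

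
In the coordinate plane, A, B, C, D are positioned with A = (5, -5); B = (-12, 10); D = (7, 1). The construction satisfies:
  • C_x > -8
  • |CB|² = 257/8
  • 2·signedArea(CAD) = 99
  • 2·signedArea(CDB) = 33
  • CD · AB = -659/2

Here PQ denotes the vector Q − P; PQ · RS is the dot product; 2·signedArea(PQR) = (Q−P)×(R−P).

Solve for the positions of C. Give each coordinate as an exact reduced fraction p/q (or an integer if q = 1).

1. C_x = -31/4  [2·signedArea(CAD) = 99 ∩ CD · AB = -659/2]
2. C_y = 25/4  [2·signedArea(CAD) = 99 ∩ CD · AB = -659/2]
   → C = (-31/4, 25/4)

C = (-31/4, 25/4)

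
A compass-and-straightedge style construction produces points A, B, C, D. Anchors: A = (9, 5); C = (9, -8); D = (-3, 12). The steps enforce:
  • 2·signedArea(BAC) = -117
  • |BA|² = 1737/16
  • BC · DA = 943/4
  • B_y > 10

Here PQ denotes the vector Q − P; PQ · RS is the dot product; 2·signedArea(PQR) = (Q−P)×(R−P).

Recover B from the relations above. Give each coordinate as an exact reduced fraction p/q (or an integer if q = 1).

1. B_x = 0  [2·signedArea(BAC) = -117 ∩ BC · DA = 943/4]
2. B_y = 41/4  [2·signedArea(BAC) = -117 ∩ BC · DA = 943/4]
   → B = (0, 41/4)

B = (0, 41/4)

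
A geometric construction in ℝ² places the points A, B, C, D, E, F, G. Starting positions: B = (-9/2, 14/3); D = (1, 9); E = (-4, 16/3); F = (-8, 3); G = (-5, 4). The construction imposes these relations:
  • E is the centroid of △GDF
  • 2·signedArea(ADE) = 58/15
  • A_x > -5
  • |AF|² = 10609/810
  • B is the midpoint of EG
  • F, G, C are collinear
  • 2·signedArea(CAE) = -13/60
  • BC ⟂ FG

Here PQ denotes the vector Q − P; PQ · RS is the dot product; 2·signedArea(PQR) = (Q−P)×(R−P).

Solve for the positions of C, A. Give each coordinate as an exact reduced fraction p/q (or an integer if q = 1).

1. C_x = -87/20  [F, G, C are collinear ∩ BC ⟂ FG]
2. C_y = 253/60  [F, G, C are collinear ∩ BC ⟂ FG]
   → C = (-87/20, 253/60)
3. A_x = -137/30  [2·signedArea(ADE) = 58/15 ∩ 2·signedArea(CAE) = -13/60]
4. A_y = 373/90  [2·signedArea(ADE) = 58/15 ∩ 2·signedArea(CAE) = -13/60]
   → A = (-137/30, 373/90)

A = (-137/30, 373/90)
C = (-87/20, 253/60)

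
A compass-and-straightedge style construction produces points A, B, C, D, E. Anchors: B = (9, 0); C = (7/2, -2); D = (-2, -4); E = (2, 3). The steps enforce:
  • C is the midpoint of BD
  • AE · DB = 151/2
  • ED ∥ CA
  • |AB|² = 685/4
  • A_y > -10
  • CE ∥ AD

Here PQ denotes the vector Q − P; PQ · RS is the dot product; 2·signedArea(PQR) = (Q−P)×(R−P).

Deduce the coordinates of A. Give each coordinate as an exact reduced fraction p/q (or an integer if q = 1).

1. A_x = -1/2  [CE ∥ AD ∩ ED ∥ CA]
2. A_y = -9  [CE ∥ AD ∩ ED ∥ CA]
   → A = (-1/2, -9)

A = (-1/2, -9)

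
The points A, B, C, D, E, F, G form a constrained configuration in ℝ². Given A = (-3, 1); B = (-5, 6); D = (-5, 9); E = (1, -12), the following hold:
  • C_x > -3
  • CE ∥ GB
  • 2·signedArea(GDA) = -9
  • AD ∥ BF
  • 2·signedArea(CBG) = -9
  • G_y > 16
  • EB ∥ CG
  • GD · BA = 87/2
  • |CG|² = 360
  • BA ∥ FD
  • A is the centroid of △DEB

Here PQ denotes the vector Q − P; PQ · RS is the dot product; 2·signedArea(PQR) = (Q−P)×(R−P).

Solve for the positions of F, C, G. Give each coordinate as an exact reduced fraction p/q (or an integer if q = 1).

C = (-2, -3/2)
F = (-7, 14)
G = (-8, 33/2)

1. F_x = -7  [BA ∥ FD ∩ AD ∥ BF]
2. F_y = 14  [BA ∥ FD ∩ AD ∥ BF]
   → F = (-7, 14)
3. G_x = -8  [GD · BA = 87/2 ∩ 2·signedArea(GDA) = -9]
4. G_y = 33/2  [GD · BA = 87/2 ∩ 2·signedArea(GDA) = -9]
   → G = (-8, 33/2)
5. C_x = -2  [2·signedArea(CBG) = -9 ∩ EB ∥ CG]
6. C_y = -3/2  [2·signedArea(CBG) = -9 ∩ EB ∥ CG]
   → C = (-2, -3/2)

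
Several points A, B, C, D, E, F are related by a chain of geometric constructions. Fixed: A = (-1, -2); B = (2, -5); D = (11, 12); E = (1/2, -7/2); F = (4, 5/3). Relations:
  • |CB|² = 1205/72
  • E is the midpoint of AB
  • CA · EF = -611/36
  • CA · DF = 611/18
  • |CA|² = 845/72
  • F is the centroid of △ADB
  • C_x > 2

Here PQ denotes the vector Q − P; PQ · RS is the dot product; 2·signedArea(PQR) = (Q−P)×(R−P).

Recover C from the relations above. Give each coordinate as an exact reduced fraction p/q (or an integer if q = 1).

C = (9/4, -11/12)

1. C_x = 9/4  [line 7·x + 31/3·y + -113/18 = 0 ∩ |CA|² = 845/72]
2. C_y = -11/12  [line 7·x + 31/3·y + -113/18 = 0 ∩ |CA|² = 845/72]
   → C = (9/4, -11/12)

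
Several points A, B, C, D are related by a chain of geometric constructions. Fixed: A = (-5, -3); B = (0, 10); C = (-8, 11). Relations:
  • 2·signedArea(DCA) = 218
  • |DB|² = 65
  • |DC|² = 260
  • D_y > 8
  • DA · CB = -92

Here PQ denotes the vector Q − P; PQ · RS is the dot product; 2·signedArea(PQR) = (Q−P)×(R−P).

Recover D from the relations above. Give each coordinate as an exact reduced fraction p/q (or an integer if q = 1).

D = (8, 9)

1. D_x = 8  [2·signedArea(DCA) = 218 ∩ DA · CB = -92]
2. D_y = 9  [2·signedArea(DCA) = 218 ∩ DA · CB = -92]
   → D = (8, 9)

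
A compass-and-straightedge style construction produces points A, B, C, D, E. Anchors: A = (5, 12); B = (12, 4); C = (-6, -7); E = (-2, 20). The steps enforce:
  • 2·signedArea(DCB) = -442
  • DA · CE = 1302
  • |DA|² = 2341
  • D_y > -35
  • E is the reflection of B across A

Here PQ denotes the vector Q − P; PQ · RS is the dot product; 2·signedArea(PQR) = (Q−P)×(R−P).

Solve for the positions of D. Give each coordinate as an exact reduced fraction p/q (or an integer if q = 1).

1. D_x = -10  [2·signedArea(DCB) = -442 ∩ DA · CE = 1302]
2. D_y = -34  [2·signedArea(DCB) = -442 ∩ DA · CE = 1302]
   → D = (-10, -34)

D = (-10, -34)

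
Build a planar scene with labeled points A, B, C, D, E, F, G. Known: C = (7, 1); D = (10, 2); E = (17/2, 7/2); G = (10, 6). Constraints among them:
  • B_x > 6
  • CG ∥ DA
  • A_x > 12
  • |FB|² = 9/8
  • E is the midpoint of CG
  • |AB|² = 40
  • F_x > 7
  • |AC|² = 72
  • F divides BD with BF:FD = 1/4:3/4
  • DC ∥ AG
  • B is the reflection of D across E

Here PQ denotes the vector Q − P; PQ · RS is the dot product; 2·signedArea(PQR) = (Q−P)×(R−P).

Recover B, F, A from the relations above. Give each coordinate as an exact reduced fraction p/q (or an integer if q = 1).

A = (13, 7)
B = (7, 5)
F = (31/4, 17/4)

1. B_x = 7  [B is the reflection of D across E]
2. B_y = 5  [B is the reflection of D across E]
   → B = (7, 5)
3. F_x = 31/4  [F divides BD with BF:FD = 1/4:3/4]
4. F_y = 17/4  [F divides BD with BF:FD = 1/4:3/4]
   → F = (31/4, 17/4)
5. A_x = 13  [DC ∥ AG ∩ CG ∥ DA]
6. A_y = 7  [DC ∥ AG ∩ CG ∥ DA]
   → A = (13, 7)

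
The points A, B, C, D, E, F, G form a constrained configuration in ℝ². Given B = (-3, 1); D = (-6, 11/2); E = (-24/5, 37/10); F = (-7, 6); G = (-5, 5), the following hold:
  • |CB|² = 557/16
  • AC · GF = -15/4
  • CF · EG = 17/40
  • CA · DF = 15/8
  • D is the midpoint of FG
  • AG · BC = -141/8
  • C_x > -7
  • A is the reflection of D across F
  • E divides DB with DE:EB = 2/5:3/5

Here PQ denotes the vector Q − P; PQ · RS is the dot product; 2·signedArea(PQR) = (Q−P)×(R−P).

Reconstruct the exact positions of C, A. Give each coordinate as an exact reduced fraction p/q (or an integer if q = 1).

A = (-8, 13/2)
C = (-13/2, 23/4)

1. A_x = -8  [A is the reflection of D across F]
2. A_y = 13/2  [A is the reflection of D across F]
   → A = (-8, 13/2)
3. C_x = -13/2  [CF · EG = 17/40 ∩ AG · BC = -141/8]
4. C_y = 23/4  [CF · EG = 17/40 ∩ AG · BC = -141/8]
   → C = (-13/2, 23/4)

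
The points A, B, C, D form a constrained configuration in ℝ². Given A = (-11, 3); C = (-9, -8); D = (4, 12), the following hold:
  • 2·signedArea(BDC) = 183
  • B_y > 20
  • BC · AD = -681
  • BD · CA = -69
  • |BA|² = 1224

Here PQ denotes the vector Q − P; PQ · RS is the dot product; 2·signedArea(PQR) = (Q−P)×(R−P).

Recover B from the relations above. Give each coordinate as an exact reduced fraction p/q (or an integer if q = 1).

1. B_x = 19  [BD · CA = -69 ∩ 2·signedArea(BDC) = 183]
2. B_y = 21  [BD · CA = -69 ∩ 2·signedArea(BDC) = 183]
   → B = (19, 21)

B = (19, 21)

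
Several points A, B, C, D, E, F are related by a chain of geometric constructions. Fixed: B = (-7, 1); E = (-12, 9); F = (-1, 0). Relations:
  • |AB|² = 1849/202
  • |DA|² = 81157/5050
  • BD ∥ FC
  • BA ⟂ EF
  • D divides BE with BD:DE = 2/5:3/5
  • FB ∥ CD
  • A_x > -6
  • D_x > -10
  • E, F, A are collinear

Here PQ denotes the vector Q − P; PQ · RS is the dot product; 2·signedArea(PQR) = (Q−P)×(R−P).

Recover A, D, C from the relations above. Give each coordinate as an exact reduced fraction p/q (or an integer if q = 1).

A = (-1027/202, 675/202)
C = (-3, 16/5)
D = (-9, 21/5)

1. A_x = -1027/202  [E, F, A are collinear ∩ BA ⟂ EF]
2. A_y = 675/202  [E, F, A are collinear ∩ BA ⟂ EF]
   → A = (-1027/202, 675/202)
3. D_x = -9  [D divides BE with BD:DE = 2/5:3/5]
4. D_y = 21/5  [D divides BE with BD:DE = 2/5:3/5]
   → D = (-9, 21/5)
5. C_x = -3  [FB ∥ CD ∩ BD ∥ FC]
6. C_y = 16/5  [FB ∥ CD ∩ BD ∥ FC]
   → C = (-3, 16/5)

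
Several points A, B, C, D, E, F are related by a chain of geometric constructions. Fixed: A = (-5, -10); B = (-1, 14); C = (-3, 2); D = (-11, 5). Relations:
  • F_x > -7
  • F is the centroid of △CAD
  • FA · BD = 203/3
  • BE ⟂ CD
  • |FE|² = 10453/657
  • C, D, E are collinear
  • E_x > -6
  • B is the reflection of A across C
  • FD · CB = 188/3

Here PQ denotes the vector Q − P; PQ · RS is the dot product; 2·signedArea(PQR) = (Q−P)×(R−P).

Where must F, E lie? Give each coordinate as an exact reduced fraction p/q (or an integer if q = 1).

E = (-379/73, 206/73)
F = (-19/3, -1)

1. F_x = -19/3  [F is the centroid of △CAD]
2. F_y = -1  [F is the centroid of △CAD]
   → F = (-19/3, -1)
3. E_x = -379/73  [C, D, E are collinear ∩ BE ⟂ CD]
4. E_y = 206/73  [C, D, E are collinear ∩ BE ⟂ CD]
   → E = (-379/73, 206/73)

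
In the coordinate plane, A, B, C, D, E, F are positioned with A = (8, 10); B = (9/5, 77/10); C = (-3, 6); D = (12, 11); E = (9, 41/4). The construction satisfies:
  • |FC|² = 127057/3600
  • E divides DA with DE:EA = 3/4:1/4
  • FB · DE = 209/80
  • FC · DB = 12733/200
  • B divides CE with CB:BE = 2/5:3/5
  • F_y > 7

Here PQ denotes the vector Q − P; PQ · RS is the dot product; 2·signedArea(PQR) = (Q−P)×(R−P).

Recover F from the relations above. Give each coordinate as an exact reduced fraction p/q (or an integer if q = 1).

1. F_x = 13/5  [FC · DB = 12733/200 ∩ FB · DE = 209/80]
2. F_y = 479/60  [FC · DB = 12733/200 ∩ FB · DE = 209/80]
   → F = (13/5, 479/60)

F = (13/5, 479/60)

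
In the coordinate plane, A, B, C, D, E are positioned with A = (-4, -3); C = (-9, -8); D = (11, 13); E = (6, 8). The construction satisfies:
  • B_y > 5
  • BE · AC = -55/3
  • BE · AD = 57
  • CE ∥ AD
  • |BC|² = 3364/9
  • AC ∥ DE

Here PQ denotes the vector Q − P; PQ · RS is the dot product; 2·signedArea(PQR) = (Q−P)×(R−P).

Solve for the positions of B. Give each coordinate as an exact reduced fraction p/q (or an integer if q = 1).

B = (13/3, 6)

1. B_x = 13/3  [BE · AC = -55/3 ∩ BE · AD = 57]
2. B_y = 6  [BE · AC = -55/3 ∩ BE · AD = 57]
   → B = (13/3, 6)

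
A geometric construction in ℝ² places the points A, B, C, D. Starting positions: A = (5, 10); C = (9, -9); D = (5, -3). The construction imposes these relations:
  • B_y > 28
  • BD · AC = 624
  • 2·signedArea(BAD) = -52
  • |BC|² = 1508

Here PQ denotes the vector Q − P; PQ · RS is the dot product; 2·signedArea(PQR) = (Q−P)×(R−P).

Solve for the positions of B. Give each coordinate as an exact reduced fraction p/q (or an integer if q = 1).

1. B_x = 1  [2·signedArea(BAD) = -52 ∩ BD · AC = 624]
2. B_y = 29  [2·signedArea(BAD) = -52 ∩ BD · AC = 624]
   → B = (1, 29)

B = (1, 29)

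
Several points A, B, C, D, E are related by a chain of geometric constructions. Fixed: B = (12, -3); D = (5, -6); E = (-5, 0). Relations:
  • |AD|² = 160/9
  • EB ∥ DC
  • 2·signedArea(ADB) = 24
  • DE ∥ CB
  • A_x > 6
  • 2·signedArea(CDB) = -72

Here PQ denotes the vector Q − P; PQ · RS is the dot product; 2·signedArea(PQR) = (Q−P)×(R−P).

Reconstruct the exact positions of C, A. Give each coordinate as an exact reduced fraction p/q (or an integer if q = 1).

1. C_x = 22  [DE ∥ CB ∩ EB ∥ DC]
2. C_y = -9  [DE ∥ CB ∩ EB ∥ DC]
   → C = (22, -9)
3. A_x = 19/3  [line -3·x + 7·y + 33 = 0 ∩ |AD|² = 160/9]
4. A_y = -2  [line -3·x + 7·y + 33 = 0 ∩ |AD|² = 160/9]
   → A = (19/3, -2)

A = (19/3, -2)
C = (22, -9)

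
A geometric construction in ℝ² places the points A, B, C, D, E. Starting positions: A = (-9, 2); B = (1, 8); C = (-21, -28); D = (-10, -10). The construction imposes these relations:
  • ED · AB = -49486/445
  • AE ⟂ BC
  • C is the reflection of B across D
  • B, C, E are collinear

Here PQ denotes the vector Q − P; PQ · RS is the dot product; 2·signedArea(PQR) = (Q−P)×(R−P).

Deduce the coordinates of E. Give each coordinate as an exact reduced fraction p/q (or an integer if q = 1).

1. E_x = -1953/445  [B, C, E are collinear ∩ AE ⟂ BC]
2. E_y = -364/445  [B, C, E are collinear ∩ AE ⟂ BC]
   → E = (-1953/445, -364/445)

E = (-1953/445, -364/445)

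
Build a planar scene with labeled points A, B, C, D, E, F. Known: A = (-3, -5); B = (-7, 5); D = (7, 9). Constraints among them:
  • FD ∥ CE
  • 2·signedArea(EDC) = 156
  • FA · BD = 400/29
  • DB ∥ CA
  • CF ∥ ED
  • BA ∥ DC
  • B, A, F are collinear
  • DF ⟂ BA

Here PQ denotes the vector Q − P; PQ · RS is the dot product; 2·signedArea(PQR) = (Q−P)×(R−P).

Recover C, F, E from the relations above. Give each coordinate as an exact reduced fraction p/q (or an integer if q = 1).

C = (11, -1)
E = (709/29, 127/29)
F = (-187/29, 105/29)

1. C_x = 11  [DB ∥ CA ∩ BA ∥ DC]
2. C_y = -1  [DB ∥ CA ∩ BA ∥ DC]
   → C = (11, -1)
3. F_x = -187/29  [B, A, F are collinear ∩ DF ⟂ BA]
4. F_y = 105/29  [B, A, F are collinear ∩ DF ⟂ BA]
   → F = (-187/29, 105/29)
5. E_x = 709/29  [CF ∥ ED ∩ FD ∥ CE]
6. E_y = 127/29  [CF ∥ ED ∩ FD ∥ CE]
   → E = (709/29, 127/29)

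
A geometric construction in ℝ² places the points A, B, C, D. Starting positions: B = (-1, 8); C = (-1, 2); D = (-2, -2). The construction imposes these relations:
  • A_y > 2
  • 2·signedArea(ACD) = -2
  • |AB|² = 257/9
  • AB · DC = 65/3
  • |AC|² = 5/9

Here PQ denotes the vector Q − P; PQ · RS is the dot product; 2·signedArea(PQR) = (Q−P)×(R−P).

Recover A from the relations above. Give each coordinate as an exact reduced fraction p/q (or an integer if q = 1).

1. A_x = -4/3  [AB · DC = 65/3 ∩ 2·signedArea(ACD) = -2]
2. A_y = 8/3  [AB · DC = 65/3 ∩ 2·signedArea(ACD) = -2]
   → A = (-4/3, 8/3)

A = (-4/3, 8/3)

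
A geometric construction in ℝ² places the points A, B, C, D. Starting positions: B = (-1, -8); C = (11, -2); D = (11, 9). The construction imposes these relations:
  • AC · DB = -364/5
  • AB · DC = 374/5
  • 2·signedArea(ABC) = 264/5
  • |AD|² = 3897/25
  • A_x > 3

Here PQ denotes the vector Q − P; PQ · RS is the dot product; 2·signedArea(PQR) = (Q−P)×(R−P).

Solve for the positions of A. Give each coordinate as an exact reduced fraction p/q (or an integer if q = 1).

1. A_x = 19/5  [2·signedArea(ABC) = 264/5 ∩ AC · DB = -364/5]
2. A_y = -6/5  [2·signedArea(ABC) = 264/5 ∩ AC · DB = -364/5]
   → A = (19/5, -6/5)

A = (19/5, -6/5)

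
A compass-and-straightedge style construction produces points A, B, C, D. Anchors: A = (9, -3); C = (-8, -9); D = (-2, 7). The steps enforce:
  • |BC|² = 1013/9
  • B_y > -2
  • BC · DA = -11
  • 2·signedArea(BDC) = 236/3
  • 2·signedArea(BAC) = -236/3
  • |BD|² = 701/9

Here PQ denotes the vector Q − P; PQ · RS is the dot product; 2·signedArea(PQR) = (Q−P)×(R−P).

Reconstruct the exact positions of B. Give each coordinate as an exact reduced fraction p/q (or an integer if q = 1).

B = (-1/3, -5/3)

1. B_x = -1/3  [2·signedArea(BAC) = -236/3 ∩ 2·signedArea(BDC) = 236/3]
2. B_y = -5/3  [2·signedArea(BAC) = -236/3 ∩ 2·signedArea(BDC) = 236/3]
   → B = (-1/3, -5/3)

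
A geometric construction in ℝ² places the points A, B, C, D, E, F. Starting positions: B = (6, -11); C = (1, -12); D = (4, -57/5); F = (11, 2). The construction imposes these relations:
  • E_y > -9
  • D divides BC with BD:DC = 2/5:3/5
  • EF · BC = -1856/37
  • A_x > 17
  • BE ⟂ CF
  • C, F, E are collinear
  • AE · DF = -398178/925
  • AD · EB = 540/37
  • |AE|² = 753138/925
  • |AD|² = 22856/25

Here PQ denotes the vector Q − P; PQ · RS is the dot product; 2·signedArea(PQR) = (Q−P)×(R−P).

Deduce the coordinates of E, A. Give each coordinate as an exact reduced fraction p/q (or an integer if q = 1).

1. E_x = 117/37  [C, F, E are collinear ∩ BE ⟂ CF]
2. E_y = -332/37  [C, F, E are collinear ∩ BE ⟂ CF]
   → E = (117/37, -332/37)
3. A_x = 18  [AE · DF = -398178/925 ∩ AD · EB = 540/37]
4. A_y = 77/5  [AE · DF = -398178/925 ∩ AD · EB = 540/37]
   → A = (18, 77/5)

A = (18, 77/5)
E = (117/37, -332/37)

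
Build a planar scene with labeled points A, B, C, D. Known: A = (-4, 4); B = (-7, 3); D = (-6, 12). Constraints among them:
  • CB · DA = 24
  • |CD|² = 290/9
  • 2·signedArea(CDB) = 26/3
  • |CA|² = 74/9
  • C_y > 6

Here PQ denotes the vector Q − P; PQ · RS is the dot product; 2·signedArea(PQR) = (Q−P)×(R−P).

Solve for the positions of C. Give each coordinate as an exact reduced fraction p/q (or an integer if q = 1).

C = (-17/3, 19/3)

1. C_x = -17/3  [2·signedArea(CDB) = 26/3 ∩ CB · DA = 24]
2. C_y = 19/3  [2·signedArea(CDB) = 26/3 ∩ CB · DA = 24]
   → C = (-17/3, 19/3)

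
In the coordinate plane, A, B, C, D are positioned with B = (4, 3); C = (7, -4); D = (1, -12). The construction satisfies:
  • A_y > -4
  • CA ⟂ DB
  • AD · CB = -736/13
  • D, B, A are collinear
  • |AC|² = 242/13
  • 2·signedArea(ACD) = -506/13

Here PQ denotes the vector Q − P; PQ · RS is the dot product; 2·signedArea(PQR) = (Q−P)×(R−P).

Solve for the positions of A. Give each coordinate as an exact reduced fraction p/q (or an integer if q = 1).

1. A_x = 36/13  [D, B, A are collinear ∩ CA ⟂ DB]
2. A_y = -41/13  [D, B, A are collinear ∩ CA ⟂ DB]
   → A = (36/13, -41/13)

A = (36/13, -41/13)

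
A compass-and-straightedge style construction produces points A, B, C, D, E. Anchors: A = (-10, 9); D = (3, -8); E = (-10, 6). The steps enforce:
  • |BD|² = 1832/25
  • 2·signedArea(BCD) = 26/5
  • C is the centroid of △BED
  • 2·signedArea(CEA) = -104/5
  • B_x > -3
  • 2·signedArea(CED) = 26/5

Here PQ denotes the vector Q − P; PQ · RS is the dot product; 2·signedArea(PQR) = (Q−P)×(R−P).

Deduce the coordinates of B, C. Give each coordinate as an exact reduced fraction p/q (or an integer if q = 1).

B = (-11/5, -6/5)
C = (-46/15, -16/15)

1. C_x = -46/15  [2·signedArea(CED) = 26/5 ∩ 2·signedArea(CEA) = -104/5]
2. C_y = -16/15  [2·signedArea(CED) = 26/5 ∩ 2·signedArea(CEA) = -104/5]
   → C = (-46/15, -16/15)
3. B_x = -11/5  [2·signedArea(BCD) = 26/5 ∩ C is the centroid of △BED]
4. B_y = -6/5  [2·signedArea(BCD) = 26/5 ∩ C is the centroid of △BED]
   → B = (-11/5, -6/5)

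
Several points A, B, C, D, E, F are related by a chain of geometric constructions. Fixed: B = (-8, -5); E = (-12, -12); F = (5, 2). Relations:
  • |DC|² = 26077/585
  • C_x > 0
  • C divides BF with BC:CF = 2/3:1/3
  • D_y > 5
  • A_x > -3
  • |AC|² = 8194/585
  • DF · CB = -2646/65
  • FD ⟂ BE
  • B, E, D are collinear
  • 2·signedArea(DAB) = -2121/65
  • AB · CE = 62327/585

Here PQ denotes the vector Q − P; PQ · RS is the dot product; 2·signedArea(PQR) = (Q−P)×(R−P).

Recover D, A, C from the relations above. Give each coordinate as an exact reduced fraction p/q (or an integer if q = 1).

1. D_x = -116/65  [B, E, D are collinear ∩ FD ⟂ BE]
2. D_y = 382/65  [B, E, D are collinear ∩ FD ⟂ BE]
   → D = (-116/65, 382/65)
3. C_x = 2/3  [C divides BF with BC:CF = 2/3:1/3]
4. C_y = -1/3  [C divides BF with BC:CF = 2/3:1/3]
   → C = (2/3, -1/3)
5. A_x = -571/195  [AB · CE = 62327/585 ∩ 2·signedArea(DAB) = -2121/65]
6. A_y = -268/195  [AB · CE = 62327/585 ∩ 2·signedArea(DAB) = -2121/65]
   → A = (-571/195, -268/195)

A = (-571/195, -268/195)
C = (2/3, -1/3)
D = (-116/65, 382/65)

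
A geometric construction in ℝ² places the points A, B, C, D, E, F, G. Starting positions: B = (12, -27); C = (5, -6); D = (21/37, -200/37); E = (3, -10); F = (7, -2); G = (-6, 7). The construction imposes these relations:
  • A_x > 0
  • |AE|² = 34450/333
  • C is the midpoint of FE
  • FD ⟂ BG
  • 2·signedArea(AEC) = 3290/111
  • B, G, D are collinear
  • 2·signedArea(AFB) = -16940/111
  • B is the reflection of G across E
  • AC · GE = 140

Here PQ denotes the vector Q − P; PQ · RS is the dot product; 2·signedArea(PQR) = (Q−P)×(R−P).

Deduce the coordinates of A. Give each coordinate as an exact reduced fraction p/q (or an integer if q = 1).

A = (58/111, -5/37)

1. A_x = 58/111  [AC · GE = 140 ∩ 2·signedArea(AEC) = 3290/111]
2. A_y = -5/37  [AC · GE = 140 ∩ 2·signedArea(AEC) = 3290/111]
   → A = (58/111, -5/37)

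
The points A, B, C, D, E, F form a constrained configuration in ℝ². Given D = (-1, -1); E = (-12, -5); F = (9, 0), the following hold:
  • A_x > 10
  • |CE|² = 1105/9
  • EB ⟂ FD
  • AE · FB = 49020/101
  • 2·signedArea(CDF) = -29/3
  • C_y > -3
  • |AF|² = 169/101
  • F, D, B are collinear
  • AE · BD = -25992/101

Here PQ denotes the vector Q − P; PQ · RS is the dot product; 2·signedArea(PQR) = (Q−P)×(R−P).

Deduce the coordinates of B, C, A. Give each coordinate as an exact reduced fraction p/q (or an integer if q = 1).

A = (1039/101, 13/101)
B = (-1241/101, -215/101)
C = (-4/3, -2)

1. B_x = -1241/101  [F, D, B are collinear ∩ EB ⟂ FD]
2. B_y = -215/101  [F, D, B are collinear ∩ EB ⟂ FD]
   → B = (-1241/101, -215/101)
3. C_x = -4/3  [line -1·x + 10·y + 56/3 = 0 ∩ |CE|² = 1105/9]
4. C_y = -2  [line -1·x + 10·y + 56/3 = 0 ∩ |CE|² = 1105/9]
   → C = (-4/3, -2)
5. A_x = 1039/101  [line -1140/101·x + -114/101·y + 11742/101 = 0 ∩ |AF|² = 169/101]
6. A_y = 13/101  [line -1140/101·x + -114/101·y + 11742/101 = 0 ∩ |AF|² = 169/101]
   → A = (1039/101, 13/101)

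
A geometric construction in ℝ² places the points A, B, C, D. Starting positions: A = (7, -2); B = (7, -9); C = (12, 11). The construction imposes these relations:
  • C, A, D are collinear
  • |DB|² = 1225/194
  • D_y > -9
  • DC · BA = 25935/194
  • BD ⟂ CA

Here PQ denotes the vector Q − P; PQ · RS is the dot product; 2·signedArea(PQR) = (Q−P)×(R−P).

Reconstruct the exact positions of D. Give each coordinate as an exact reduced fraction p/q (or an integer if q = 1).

1. D_x = 903/194  [C, A, D are collinear ∩ BD ⟂ CA]
2. D_y = -1571/194  [C, A, D are collinear ∩ BD ⟂ CA]
   → D = (903/194, -1571/194)

D = (903/194, -1571/194)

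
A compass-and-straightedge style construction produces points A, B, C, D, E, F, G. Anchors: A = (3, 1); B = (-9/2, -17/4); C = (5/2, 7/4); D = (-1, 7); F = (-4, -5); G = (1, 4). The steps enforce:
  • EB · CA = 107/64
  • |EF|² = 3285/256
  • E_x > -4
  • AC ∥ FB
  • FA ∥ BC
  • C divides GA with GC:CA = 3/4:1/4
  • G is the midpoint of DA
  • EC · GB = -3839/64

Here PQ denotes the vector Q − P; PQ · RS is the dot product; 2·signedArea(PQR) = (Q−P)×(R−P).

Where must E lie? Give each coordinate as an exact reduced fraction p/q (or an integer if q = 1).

1. E_x = -29/8  [EB · CA = 107/64 ∩ EC · GB = -3839/64]
2. E_y = -23/16  [EB · CA = 107/64 ∩ EC · GB = -3839/64]
   → E = (-29/8, -23/16)

E = (-29/8, -23/16)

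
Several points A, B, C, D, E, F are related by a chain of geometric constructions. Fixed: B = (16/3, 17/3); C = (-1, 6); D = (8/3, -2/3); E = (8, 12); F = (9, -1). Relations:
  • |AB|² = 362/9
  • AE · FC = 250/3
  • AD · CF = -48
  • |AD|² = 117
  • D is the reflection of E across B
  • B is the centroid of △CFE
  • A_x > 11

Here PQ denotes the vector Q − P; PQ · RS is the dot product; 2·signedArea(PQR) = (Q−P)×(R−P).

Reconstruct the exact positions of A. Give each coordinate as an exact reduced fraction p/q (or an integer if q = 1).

1. A_x = 35/3  [line -10·x + 7·y + 238/3 = 0 ∩ |AD|² = 117]
2. A_y = 16/3  [line -10·x + 7·y + 238/3 = 0 ∩ |AD|² = 117]
   → A = (35/3, 16/3)

A = (35/3, 16/3)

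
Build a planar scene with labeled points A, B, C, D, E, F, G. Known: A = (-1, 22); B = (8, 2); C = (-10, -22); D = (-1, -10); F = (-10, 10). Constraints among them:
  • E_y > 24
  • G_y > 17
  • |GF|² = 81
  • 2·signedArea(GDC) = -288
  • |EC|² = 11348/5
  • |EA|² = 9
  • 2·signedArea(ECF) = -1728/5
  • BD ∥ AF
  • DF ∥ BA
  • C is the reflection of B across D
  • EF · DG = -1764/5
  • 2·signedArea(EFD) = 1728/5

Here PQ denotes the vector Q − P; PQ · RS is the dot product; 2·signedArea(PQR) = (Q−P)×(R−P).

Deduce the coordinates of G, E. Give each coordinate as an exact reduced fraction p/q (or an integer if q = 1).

1. G_x = -23/5  [line 12·x + -9·y + 210 = 0 ∩ |GF|² = 81]
2. G_y = 86/5  [line 12·x + -9·y + 210 = 0 ∩ |GF|² = 81]
   → G = (-23/5, 86/5)
3. E_x = 4/5  [2·signedArea(ECF) = -1728/5 ∩ EF · DG = -1764/5]
4. E_y = 122/5  [2·signedArea(ECF) = -1728/5 ∩ EF · DG = -1764/5]
   → E = (4/5, 122/5)

E = (4/5, 122/5)
G = (-23/5, 86/5)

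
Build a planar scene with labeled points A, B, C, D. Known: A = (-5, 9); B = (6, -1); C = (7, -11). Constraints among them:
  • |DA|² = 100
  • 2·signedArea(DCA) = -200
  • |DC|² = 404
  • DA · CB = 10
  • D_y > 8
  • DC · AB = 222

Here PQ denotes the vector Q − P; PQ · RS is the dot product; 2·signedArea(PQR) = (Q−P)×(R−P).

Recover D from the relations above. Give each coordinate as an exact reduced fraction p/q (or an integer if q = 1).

D = (5, 9)

1. D_x = 5  [DC · AB = 222 ∩ DA · CB = 10]
2. D_y = 9  [DC · AB = 222 ∩ DA · CB = 10]
   → D = (5, 9)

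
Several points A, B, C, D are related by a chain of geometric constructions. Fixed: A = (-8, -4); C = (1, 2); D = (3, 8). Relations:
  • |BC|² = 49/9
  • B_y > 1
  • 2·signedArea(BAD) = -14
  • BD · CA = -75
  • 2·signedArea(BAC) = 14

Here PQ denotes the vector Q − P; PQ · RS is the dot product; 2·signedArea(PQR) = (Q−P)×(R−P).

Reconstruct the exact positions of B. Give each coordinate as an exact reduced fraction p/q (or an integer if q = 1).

1. B_x = -4/3  [2·signedArea(BAD) = -14 ∩ 2·signedArea(BAC) = 14]
2. B_y = 2  [2·signedArea(BAD) = -14 ∩ 2·signedArea(BAC) = 14]
   → B = (-4/3, 2)

B = (-4/3, 2)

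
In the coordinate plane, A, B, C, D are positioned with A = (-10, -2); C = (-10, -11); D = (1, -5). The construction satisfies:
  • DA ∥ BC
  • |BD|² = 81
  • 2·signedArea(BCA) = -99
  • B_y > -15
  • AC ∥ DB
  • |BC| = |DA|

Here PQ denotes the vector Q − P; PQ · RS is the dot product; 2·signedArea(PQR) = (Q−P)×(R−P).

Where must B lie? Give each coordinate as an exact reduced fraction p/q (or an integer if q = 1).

B = (1, -14)

1. B_x = 1  [DA ∥ BC ∩ AC ∥ DB]
2. B_y = -14  [DA ∥ BC ∩ AC ∥ DB]
   → B = (1, -14)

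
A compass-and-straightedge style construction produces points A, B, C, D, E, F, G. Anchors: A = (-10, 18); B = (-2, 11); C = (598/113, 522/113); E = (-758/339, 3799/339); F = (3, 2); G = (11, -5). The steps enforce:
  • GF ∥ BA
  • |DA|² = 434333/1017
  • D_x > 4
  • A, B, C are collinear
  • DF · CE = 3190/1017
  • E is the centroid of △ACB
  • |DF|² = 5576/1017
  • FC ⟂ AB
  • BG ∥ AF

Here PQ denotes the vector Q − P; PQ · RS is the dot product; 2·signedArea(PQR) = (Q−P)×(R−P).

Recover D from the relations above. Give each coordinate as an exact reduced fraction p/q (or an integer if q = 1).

D = (1615/339, 400/113)

1. D_x = 1615/339  [line 2552/339·x + -2233/339·y + -12760/1017 = 0 ∩ |DF|² = 5576/1017]
2. D_y = 400/113  [line 2552/339·x + -2233/339·y + -12760/1017 = 0 ∩ |DF|² = 5576/1017]
   → D = (1615/339, 400/113)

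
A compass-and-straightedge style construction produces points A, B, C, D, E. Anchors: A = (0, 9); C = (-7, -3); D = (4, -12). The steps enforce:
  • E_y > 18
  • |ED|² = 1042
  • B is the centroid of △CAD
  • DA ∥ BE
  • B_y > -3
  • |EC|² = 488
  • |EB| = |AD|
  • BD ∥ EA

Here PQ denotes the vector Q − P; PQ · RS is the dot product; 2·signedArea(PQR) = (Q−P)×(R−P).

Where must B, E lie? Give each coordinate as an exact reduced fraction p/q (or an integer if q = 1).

1. B_x = -1  [B is the centroid of △CAD]
2. B_y = -2  [B is the centroid of △CAD]
   → B = (-1, -2)
3. E_x = -5  [BD ∥ EA ∩ DA ∥ BE]
4. E_y = 19  [BD ∥ EA ∩ DA ∥ BE]
   → E = (-5, 19)

B = (-1, -2)
E = (-5, 19)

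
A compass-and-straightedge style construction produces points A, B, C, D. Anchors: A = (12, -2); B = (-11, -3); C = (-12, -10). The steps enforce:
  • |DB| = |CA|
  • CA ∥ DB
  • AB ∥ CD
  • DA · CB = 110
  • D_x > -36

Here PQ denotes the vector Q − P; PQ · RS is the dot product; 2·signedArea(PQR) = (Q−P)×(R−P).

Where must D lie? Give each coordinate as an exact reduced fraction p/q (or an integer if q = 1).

1. D_x = -35  [CA ∥ DB ∩ AB ∥ CD]
2. D_y = -11  [CA ∥ DB ∩ AB ∥ CD]
   → D = (-35, -11)

D = (-35, -11)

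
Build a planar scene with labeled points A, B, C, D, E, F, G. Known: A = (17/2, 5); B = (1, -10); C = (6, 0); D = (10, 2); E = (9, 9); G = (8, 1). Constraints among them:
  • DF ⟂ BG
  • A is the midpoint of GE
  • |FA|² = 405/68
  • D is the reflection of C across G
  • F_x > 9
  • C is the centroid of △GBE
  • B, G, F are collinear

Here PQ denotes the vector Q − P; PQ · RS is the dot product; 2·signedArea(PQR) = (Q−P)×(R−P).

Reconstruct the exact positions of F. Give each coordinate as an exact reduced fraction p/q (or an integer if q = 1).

1. F_x = 307/34  [B, G, F are collinear ∩ DF ⟂ BG]
2. F_y = 89/34  [B, G, F are collinear ∩ DF ⟂ BG]
   → F = (307/34, 89/34)

F = (307/34, 89/34)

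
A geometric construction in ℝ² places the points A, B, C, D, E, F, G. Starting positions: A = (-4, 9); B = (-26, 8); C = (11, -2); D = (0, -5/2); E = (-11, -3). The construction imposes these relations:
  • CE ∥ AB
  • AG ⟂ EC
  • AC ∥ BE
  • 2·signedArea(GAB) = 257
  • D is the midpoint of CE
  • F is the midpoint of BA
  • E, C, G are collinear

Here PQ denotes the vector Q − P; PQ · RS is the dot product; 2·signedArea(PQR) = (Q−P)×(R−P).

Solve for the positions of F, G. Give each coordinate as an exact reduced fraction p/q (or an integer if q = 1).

1. F_x = -15  [F is the midpoint of BA]
2. F_y = 17/2  [F is the midpoint of BA]
   → F = (-15, 17/2)
3. G_x = -1683/485  [E, C, G are collinear ∩ AG ⟂ EC]
4. G_y = -1289/485  [E, C, G are collinear ∩ AG ⟂ EC]
   → G = (-1683/485, -1289/485)

F = (-15, 17/2)
G = (-1683/485, -1289/485)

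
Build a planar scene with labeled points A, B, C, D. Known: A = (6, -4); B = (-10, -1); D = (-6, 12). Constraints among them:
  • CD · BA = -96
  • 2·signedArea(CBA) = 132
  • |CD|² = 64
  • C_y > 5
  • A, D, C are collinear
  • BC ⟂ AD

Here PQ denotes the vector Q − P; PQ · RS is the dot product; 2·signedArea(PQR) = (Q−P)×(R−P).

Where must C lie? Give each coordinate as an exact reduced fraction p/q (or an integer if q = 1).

C = (-6/5, 28/5)

1. C_x = -6/5  [A, D, C are collinear ∩ BC ⟂ AD]
2. C_y = 28/5  [A, D, C are collinear ∩ BC ⟂ AD]
   → C = (-6/5, 28/5)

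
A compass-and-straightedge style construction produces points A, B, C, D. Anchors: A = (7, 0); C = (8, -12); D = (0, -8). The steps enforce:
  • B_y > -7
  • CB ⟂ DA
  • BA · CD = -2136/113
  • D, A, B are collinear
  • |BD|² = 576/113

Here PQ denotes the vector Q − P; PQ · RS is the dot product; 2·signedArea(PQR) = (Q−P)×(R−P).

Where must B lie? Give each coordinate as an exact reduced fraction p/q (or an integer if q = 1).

B = (168/113, -712/113)

1. B_x = 168/113  [D, A, B are collinear ∩ CB ⟂ DA]
2. B_y = -712/113  [D, A, B are collinear ∩ CB ⟂ DA]
   → B = (168/113, -712/113)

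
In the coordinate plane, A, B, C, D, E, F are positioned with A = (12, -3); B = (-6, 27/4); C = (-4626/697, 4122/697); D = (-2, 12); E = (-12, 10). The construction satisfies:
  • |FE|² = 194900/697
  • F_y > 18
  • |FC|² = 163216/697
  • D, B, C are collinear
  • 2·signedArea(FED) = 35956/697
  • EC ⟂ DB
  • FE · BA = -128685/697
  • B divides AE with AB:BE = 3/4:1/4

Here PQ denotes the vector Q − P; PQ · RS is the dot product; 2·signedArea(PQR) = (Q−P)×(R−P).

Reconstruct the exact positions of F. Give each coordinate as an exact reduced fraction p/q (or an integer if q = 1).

F = (1838/697, 12606/697)

1. F_x = 1838/697  [2·signedArea(FED) = 35956/697 ∩ FE · BA = -128685/697]
2. F_y = 12606/697  [2·signedArea(FED) = 35956/697 ∩ FE · BA = -128685/697]
   → F = (1838/697, 12606/697)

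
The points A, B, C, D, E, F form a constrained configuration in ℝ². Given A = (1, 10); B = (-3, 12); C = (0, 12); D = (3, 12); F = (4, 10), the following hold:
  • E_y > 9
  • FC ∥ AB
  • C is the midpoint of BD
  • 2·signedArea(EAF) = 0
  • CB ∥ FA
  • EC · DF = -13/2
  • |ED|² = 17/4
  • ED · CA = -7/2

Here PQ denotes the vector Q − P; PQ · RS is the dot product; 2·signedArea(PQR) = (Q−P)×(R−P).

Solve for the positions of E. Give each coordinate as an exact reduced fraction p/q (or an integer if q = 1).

1. E_x = 5/2  [2·signedArea(EAF) = 0 ∩ ED · CA = -7/2]
2. E_y = 10  [2·signedArea(EAF) = 0 ∩ ED · CA = -7/2]
   → E = (5/2, 10)

E = (5/2, 10)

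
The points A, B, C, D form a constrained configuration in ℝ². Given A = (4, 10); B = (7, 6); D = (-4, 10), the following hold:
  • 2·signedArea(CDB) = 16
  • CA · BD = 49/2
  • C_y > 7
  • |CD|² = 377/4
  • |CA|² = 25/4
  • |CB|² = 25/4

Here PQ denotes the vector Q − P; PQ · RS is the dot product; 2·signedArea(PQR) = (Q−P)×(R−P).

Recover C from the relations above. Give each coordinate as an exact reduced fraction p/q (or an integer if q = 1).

1. C_x = 11/2  [2·signedArea(CDB) = 16 ∩ CA · BD = 49/2]
2. C_y = 8  [2·signedArea(CDB) = 16 ∩ CA · BD = 49/2]
   → C = (11/2, 8)

C = (11/2, 8)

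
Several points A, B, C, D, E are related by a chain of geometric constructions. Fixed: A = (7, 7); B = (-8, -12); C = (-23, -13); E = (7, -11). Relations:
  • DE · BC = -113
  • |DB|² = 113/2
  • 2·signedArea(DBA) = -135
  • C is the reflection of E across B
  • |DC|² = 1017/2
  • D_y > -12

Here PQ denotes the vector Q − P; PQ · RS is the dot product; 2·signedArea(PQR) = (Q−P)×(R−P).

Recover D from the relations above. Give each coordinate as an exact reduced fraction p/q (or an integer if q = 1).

1. D_x = -1/2  [2·signedArea(DBA) = -135 ∩ DE · BC = -113]
2. D_y = -23/2  [2·signedArea(DBA) = -135 ∩ DE · BC = -113]
   → D = (-1/2, -23/2)

D = (-1/2, -23/2)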